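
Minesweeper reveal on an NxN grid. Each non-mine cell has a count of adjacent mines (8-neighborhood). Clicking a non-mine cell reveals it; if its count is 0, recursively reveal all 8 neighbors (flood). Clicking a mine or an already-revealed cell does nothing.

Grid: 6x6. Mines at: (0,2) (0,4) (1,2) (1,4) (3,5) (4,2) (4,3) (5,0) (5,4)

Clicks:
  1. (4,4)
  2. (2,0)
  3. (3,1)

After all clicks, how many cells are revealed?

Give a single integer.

Answer: 11

Derivation:
Click 1 (4,4) count=3: revealed 1 new [(4,4)] -> total=1
Click 2 (2,0) count=0: revealed 10 new [(0,0) (0,1) (1,0) (1,1) (2,0) (2,1) (3,0) (3,1) (4,0) (4,1)] -> total=11
Click 3 (3,1) count=1: revealed 0 new [(none)] -> total=11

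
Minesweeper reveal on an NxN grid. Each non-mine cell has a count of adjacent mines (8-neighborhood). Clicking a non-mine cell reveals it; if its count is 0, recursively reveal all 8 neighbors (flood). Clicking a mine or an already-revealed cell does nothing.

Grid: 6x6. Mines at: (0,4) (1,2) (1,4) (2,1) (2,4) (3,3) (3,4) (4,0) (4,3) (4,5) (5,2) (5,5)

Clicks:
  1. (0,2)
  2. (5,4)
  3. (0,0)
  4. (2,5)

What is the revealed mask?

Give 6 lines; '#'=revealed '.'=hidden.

Click 1 (0,2) count=1: revealed 1 new [(0,2)] -> total=1
Click 2 (5,4) count=3: revealed 1 new [(5,4)] -> total=2
Click 3 (0,0) count=0: revealed 4 new [(0,0) (0,1) (1,0) (1,1)] -> total=6
Click 4 (2,5) count=3: revealed 1 new [(2,5)] -> total=7

Answer: ###...
##....
.....#
......
......
....#.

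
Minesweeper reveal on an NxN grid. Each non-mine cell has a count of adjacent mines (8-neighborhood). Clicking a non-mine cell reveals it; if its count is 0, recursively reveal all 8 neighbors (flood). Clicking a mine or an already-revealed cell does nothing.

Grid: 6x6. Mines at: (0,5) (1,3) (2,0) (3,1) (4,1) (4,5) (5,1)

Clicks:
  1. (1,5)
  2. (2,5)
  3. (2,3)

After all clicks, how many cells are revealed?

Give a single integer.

Click 1 (1,5) count=1: revealed 1 new [(1,5)] -> total=1
Click 2 (2,5) count=0: revealed 5 new [(1,4) (2,4) (2,5) (3,4) (3,5)] -> total=6
Click 3 (2,3) count=1: revealed 1 new [(2,3)] -> total=7

Answer: 7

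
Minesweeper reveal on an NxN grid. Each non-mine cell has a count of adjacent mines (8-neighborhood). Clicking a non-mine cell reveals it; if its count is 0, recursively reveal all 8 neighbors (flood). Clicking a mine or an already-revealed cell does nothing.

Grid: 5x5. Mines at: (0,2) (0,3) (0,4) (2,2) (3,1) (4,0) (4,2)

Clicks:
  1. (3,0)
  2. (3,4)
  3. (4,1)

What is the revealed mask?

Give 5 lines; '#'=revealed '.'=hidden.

Answer: .....
...##
...##
#..##
.#.##

Derivation:
Click 1 (3,0) count=2: revealed 1 new [(3,0)] -> total=1
Click 2 (3,4) count=0: revealed 8 new [(1,3) (1,4) (2,3) (2,4) (3,3) (3,4) (4,3) (4,4)] -> total=9
Click 3 (4,1) count=3: revealed 1 new [(4,1)] -> total=10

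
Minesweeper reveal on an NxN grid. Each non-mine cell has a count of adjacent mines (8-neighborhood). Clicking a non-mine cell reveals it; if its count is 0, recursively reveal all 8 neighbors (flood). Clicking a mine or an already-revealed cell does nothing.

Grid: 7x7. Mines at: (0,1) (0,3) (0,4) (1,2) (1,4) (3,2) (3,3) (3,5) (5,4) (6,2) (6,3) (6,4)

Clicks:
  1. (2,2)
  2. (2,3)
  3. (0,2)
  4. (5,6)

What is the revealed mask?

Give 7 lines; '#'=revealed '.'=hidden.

Answer: ..#....
.......
..##...
.......
.....##
.....##
.....##

Derivation:
Click 1 (2,2) count=3: revealed 1 new [(2,2)] -> total=1
Click 2 (2,3) count=4: revealed 1 new [(2,3)] -> total=2
Click 3 (0,2) count=3: revealed 1 new [(0,2)] -> total=3
Click 4 (5,6) count=0: revealed 6 new [(4,5) (4,6) (5,5) (5,6) (6,5) (6,6)] -> total=9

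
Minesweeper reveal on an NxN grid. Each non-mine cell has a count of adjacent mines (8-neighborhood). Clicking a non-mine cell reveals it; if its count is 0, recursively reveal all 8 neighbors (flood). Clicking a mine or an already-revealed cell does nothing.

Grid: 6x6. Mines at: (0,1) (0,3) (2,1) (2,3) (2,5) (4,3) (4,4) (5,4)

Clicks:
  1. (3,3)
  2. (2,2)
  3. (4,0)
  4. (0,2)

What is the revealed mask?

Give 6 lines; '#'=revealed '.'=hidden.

Answer: ..#...
......
..#...
####..
###...
###...

Derivation:
Click 1 (3,3) count=3: revealed 1 new [(3,3)] -> total=1
Click 2 (2,2) count=2: revealed 1 new [(2,2)] -> total=2
Click 3 (4,0) count=0: revealed 9 new [(3,0) (3,1) (3,2) (4,0) (4,1) (4,2) (5,0) (5,1) (5,2)] -> total=11
Click 4 (0,2) count=2: revealed 1 new [(0,2)] -> total=12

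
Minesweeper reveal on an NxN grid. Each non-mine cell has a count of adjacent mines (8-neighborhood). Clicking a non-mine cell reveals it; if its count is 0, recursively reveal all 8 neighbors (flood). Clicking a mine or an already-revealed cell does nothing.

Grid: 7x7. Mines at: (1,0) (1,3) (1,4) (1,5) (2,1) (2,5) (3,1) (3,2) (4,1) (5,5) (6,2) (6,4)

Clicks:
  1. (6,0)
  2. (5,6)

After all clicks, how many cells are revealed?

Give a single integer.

Click 1 (6,0) count=0: revealed 4 new [(5,0) (5,1) (6,0) (6,1)] -> total=4
Click 2 (5,6) count=1: revealed 1 new [(5,6)] -> total=5

Answer: 5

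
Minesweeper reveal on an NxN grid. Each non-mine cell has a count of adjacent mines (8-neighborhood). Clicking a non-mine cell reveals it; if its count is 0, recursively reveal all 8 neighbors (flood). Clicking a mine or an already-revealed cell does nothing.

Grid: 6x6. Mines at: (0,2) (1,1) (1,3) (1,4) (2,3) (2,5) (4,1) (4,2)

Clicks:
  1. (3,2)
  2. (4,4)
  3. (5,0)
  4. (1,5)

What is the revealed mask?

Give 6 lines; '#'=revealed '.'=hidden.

Click 1 (3,2) count=3: revealed 1 new [(3,2)] -> total=1
Click 2 (4,4) count=0: revealed 9 new [(3,3) (3,4) (3,5) (4,3) (4,4) (4,5) (5,3) (5,4) (5,5)] -> total=10
Click 3 (5,0) count=1: revealed 1 new [(5,0)] -> total=11
Click 4 (1,5) count=2: revealed 1 new [(1,5)] -> total=12

Answer: ......
.....#
......
..####
...###
#..###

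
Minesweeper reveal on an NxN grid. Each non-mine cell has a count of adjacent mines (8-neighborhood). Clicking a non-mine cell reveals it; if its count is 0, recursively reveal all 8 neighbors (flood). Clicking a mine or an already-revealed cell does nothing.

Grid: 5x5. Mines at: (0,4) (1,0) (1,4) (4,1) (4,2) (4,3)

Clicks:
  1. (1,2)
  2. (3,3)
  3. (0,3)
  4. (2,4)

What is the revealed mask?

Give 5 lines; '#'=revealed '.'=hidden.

Answer: .###.
.###.
.####
.###.
.....

Derivation:
Click 1 (1,2) count=0: revealed 12 new [(0,1) (0,2) (0,3) (1,1) (1,2) (1,3) (2,1) (2,2) (2,3) (3,1) (3,2) (3,3)] -> total=12
Click 2 (3,3) count=2: revealed 0 new [(none)] -> total=12
Click 3 (0,3) count=2: revealed 0 new [(none)] -> total=12
Click 4 (2,4) count=1: revealed 1 new [(2,4)] -> total=13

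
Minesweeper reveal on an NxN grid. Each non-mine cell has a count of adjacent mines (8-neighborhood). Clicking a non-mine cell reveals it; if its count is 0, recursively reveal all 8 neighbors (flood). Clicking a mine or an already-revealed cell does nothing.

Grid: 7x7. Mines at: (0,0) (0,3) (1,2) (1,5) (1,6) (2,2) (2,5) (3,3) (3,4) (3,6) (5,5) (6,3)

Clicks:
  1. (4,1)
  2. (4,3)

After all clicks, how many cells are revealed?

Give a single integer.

Answer: 17

Derivation:
Click 1 (4,1) count=0: revealed 16 new [(1,0) (1,1) (2,0) (2,1) (3,0) (3,1) (3,2) (4,0) (4,1) (4,2) (5,0) (5,1) (5,2) (6,0) (6,1) (6,2)] -> total=16
Click 2 (4,3) count=2: revealed 1 new [(4,3)] -> total=17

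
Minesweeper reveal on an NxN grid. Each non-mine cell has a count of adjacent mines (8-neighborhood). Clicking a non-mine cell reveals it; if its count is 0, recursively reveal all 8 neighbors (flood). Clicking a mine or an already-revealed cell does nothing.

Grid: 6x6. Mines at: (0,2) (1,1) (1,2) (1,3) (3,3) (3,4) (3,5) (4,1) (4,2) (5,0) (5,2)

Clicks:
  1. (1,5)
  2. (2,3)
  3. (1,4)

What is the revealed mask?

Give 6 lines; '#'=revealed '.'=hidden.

Answer: ....##
....##
...###
......
......
......

Derivation:
Click 1 (1,5) count=0: revealed 6 new [(0,4) (0,5) (1,4) (1,5) (2,4) (2,5)] -> total=6
Click 2 (2,3) count=4: revealed 1 new [(2,3)] -> total=7
Click 3 (1,4) count=1: revealed 0 new [(none)] -> total=7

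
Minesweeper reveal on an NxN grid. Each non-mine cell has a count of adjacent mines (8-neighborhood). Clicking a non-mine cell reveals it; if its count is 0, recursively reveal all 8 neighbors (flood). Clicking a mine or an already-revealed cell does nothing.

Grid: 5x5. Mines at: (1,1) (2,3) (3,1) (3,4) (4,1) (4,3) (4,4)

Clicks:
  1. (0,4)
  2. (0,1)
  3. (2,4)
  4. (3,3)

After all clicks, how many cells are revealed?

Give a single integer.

Click 1 (0,4) count=0: revealed 6 new [(0,2) (0,3) (0,4) (1,2) (1,3) (1,4)] -> total=6
Click 2 (0,1) count=1: revealed 1 new [(0,1)] -> total=7
Click 3 (2,4) count=2: revealed 1 new [(2,4)] -> total=8
Click 4 (3,3) count=4: revealed 1 new [(3,3)] -> total=9

Answer: 9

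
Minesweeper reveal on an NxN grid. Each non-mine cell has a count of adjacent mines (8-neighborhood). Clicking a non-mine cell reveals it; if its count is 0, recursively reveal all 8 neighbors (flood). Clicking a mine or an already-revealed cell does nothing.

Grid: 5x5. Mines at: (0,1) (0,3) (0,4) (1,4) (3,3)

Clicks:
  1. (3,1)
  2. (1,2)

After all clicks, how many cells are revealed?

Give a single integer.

Answer: 12

Derivation:
Click 1 (3,1) count=0: revealed 12 new [(1,0) (1,1) (1,2) (2,0) (2,1) (2,2) (3,0) (3,1) (3,2) (4,0) (4,1) (4,2)] -> total=12
Click 2 (1,2) count=2: revealed 0 new [(none)] -> total=12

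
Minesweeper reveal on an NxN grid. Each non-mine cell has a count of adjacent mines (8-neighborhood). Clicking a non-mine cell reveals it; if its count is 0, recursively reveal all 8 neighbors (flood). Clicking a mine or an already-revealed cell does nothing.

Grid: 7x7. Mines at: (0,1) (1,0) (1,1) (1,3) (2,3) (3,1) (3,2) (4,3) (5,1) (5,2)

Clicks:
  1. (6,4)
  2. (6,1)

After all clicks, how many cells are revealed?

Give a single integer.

Answer: 24

Derivation:
Click 1 (6,4) count=0: revealed 23 new [(0,4) (0,5) (0,6) (1,4) (1,5) (1,6) (2,4) (2,5) (2,6) (3,4) (3,5) (3,6) (4,4) (4,5) (4,6) (5,3) (5,4) (5,5) (5,6) (6,3) (6,4) (6,5) (6,6)] -> total=23
Click 2 (6,1) count=2: revealed 1 new [(6,1)] -> total=24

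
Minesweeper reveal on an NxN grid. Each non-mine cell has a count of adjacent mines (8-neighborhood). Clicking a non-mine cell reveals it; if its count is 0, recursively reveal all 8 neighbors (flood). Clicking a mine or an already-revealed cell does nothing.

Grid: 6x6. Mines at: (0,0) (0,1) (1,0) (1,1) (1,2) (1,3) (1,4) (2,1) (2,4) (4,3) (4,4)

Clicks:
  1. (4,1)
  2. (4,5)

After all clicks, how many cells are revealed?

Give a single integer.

Answer: 10

Derivation:
Click 1 (4,1) count=0: revealed 9 new [(3,0) (3,1) (3,2) (4,0) (4,1) (4,2) (5,0) (5,1) (5,2)] -> total=9
Click 2 (4,5) count=1: revealed 1 new [(4,5)] -> total=10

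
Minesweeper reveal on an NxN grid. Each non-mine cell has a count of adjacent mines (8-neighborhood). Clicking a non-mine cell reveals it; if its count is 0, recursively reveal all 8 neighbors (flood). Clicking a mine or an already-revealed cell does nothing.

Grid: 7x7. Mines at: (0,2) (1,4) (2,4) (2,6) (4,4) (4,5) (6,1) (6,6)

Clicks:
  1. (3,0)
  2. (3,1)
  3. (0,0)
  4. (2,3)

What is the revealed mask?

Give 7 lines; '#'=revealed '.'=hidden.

Click 1 (3,0) count=0: revealed 22 new [(0,0) (0,1) (1,0) (1,1) (1,2) (1,3) (2,0) (2,1) (2,2) (2,3) (3,0) (3,1) (3,2) (3,3) (4,0) (4,1) (4,2) (4,3) (5,0) (5,1) (5,2) (5,3)] -> total=22
Click 2 (3,1) count=0: revealed 0 new [(none)] -> total=22
Click 3 (0,0) count=0: revealed 0 new [(none)] -> total=22
Click 4 (2,3) count=2: revealed 0 new [(none)] -> total=22

Answer: ##.....
####...
####...
####...
####...
####...
.......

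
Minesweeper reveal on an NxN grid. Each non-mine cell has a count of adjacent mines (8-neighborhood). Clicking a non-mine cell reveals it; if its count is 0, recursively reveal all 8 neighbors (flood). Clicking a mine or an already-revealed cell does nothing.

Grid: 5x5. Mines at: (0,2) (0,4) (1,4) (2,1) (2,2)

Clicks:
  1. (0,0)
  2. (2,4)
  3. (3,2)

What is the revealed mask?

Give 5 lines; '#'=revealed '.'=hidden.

Answer: ##...
##...
....#
..#..
.....

Derivation:
Click 1 (0,0) count=0: revealed 4 new [(0,0) (0,1) (1,0) (1,1)] -> total=4
Click 2 (2,4) count=1: revealed 1 new [(2,4)] -> total=5
Click 3 (3,2) count=2: revealed 1 new [(3,2)] -> total=6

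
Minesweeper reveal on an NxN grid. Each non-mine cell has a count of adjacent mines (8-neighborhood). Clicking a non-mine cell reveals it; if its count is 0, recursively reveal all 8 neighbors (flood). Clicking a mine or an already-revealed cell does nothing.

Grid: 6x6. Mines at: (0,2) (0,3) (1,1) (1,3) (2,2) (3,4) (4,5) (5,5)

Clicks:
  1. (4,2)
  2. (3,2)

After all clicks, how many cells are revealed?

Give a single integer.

Click 1 (4,2) count=0: revealed 16 new [(2,0) (2,1) (3,0) (3,1) (3,2) (3,3) (4,0) (4,1) (4,2) (4,3) (4,4) (5,0) (5,1) (5,2) (5,3) (5,4)] -> total=16
Click 2 (3,2) count=1: revealed 0 new [(none)] -> total=16

Answer: 16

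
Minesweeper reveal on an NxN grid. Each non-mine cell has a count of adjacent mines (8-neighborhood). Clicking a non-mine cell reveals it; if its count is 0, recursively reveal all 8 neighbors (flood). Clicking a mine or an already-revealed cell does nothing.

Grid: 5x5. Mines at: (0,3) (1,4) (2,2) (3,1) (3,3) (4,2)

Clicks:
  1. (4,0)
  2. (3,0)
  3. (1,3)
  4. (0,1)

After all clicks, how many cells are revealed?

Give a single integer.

Click 1 (4,0) count=1: revealed 1 new [(4,0)] -> total=1
Click 2 (3,0) count=1: revealed 1 new [(3,0)] -> total=2
Click 3 (1,3) count=3: revealed 1 new [(1,3)] -> total=3
Click 4 (0,1) count=0: revealed 8 new [(0,0) (0,1) (0,2) (1,0) (1,1) (1,2) (2,0) (2,1)] -> total=11

Answer: 11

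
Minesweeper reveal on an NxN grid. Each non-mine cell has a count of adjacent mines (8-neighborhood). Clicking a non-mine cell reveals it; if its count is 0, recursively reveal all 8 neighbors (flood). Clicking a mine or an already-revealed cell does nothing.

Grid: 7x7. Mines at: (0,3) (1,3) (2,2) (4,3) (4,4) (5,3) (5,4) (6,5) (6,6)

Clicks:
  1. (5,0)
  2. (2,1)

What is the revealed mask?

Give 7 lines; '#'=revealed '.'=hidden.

Answer: ###....
###....
##.....
###....
###....
###....
###....

Derivation:
Click 1 (5,0) count=0: revealed 20 new [(0,0) (0,1) (0,2) (1,0) (1,1) (1,2) (2,0) (2,1) (3,0) (3,1) (3,2) (4,0) (4,1) (4,2) (5,0) (5,1) (5,2) (6,0) (6,1) (6,2)] -> total=20
Click 2 (2,1) count=1: revealed 0 new [(none)] -> total=20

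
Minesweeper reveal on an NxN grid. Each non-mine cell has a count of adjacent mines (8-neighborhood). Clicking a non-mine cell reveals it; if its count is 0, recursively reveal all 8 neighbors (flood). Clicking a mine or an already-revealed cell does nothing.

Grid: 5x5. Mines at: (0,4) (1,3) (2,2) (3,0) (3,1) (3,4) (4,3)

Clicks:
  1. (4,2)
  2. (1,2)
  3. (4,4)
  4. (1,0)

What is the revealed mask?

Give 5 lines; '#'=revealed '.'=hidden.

Click 1 (4,2) count=2: revealed 1 new [(4,2)] -> total=1
Click 2 (1,2) count=2: revealed 1 new [(1,2)] -> total=2
Click 3 (4,4) count=2: revealed 1 new [(4,4)] -> total=3
Click 4 (1,0) count=0: revealed 7 new [(0,0) (0,1) (0,2) (1,0) (1,1) (2,0) (2,1)] -> total=10

Answer: ###..
###..
##...
.....
..#.#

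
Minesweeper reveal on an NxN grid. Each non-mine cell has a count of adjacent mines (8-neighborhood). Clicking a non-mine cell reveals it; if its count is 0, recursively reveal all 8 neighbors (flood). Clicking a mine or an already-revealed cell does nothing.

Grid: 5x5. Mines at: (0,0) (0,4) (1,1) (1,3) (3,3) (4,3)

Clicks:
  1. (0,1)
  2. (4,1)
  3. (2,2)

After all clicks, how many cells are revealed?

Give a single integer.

Answer: 10

Derivation:
Click 1 (0,1) count=2: revealed 1 new [(0,1)] -> total=1
Click 2 (4,1) count=0: revealed 9 new [(2,0) (2,1) (2,2) (3,0) (3,1) (3,2) (4,0) (4,1) (4,2)] -> total=10
Click 3 (2,2) count=3: revealed 0 new [(none)] -> total=10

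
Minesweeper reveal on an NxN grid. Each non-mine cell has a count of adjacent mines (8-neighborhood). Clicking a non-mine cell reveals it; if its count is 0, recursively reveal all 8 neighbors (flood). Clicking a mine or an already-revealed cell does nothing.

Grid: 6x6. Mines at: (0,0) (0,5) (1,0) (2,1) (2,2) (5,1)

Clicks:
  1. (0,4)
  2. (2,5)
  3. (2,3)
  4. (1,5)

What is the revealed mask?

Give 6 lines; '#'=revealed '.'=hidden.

Click 1 (0,4) count=1: revealed 1 new [(0,4)] -> total=1
Click 2 (2,5) count=0: revealed 18 new [(1,3) (1,4) (1,5) (2,3) (2,4) (2,5) (3,2) (3,3) (3,4) (3,5) (4,2) (4,3) (4,4) (4,5) (5,2) (5,3) (5,4) (5,5)] -> total=19
Click 3 (2,3) count=1: revealed 0 new [(none)] -> total=19
Click 4 (1,5) count=1: revealed 0 new [(none)] -> total=19

Answer: ....#.
...###
...###
..####
..####
..####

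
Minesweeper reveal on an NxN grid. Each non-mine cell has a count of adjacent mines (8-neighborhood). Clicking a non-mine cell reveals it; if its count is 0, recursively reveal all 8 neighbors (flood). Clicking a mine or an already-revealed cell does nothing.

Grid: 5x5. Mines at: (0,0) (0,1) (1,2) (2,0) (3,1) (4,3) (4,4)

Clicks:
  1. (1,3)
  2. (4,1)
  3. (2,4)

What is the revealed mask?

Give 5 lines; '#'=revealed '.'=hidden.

Answer: ...##
...##
...##
...##
.#...

Derivation:
Click 1 (1,3) count=1: revealed 1 new [(1,3)] -> total=1
Click 2 (4,1) count=1: revealed 1 new [(4,1)] -> total=2
Click 3 (2,4) count=0: revealed 7 new [(0,3) (0,4) (1,4) (2,3) (2,4) (3,3) (3,4)] -> total=9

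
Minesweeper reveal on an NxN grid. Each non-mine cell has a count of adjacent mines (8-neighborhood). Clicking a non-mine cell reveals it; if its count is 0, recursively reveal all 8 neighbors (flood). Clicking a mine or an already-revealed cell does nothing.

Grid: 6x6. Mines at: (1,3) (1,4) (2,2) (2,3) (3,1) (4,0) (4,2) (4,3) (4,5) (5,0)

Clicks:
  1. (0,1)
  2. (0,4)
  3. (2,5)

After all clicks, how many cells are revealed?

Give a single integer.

Click 1 (0,1) count=0: revealed 8 new [(0,0) (0,1) (0,2) (1,0) (1,1) (1,2) (2,0) (2,1)] -> total=8
Click 2 (0,4) count=2: revealed 1 new [(0,4)] -> total=9
Click 3 (2,5) count=1: revealed 1 new [(2,5)] -> total=10

Answer: 10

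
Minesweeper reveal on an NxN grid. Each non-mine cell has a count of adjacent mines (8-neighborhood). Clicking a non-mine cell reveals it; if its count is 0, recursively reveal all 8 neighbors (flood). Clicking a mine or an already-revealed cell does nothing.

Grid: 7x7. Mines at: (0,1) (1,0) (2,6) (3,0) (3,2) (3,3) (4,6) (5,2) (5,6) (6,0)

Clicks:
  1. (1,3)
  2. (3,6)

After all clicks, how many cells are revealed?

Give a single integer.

Click 1 (1,3) count=0: revealed 14 new [(0,2) (0,3) (0,4) (0,5) (0,6) (1,2) (1,3) (1,4) (1,5) (1,6) (2,2) (2,3) (2,4) (2,5)] -> total=14
Click 2 (3,6) count=2: revealed 1 new [(3,6)] -> total=15

Answer: 15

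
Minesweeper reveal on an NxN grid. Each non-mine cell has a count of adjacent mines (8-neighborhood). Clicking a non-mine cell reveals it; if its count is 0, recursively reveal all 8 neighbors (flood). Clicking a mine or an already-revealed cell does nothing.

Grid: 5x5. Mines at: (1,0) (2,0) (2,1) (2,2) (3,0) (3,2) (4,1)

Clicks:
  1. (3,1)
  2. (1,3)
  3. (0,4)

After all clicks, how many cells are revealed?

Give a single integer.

Click 1 (3,1) count=6: revealed 1 new [(3,1)] -> total=1
Click 2 (1,3) count=1: revealed 1 new [(1,3)] -> total=2
Click 3 (0,4) count=0: revealed 13 new [(0,1) (0,2) (0,3) (0,4) (1,1) (1,2) (1,4) (2,3) (2,4) (3,3) (3,4) (4,3) (4,4)] -> total=15

Answer: 15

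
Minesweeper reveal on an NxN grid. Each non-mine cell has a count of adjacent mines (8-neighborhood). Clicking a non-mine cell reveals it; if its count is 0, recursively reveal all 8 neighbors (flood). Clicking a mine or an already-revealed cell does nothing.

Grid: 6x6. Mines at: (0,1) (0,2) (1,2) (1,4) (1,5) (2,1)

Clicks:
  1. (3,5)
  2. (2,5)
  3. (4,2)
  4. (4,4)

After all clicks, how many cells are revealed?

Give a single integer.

Click 1 (3,5) count=0: revealed 22 new [(2,2) (2,3) (2,4) (2,5) (3,0) (3,1) (3,2) (3,3) (3,4) (3,5) (4,0) (4,1) (4,2) (4,3) (4,4) (4,5) (5,0) (5,1) (5,2) (5,3) (5,4) (5,5)] -> total=22
Click 2 (2,5) count=2: revealed 0 new [(none)] -> total=22
Click 3 (4,2) count=0: revealed 0 new [(none)] -> total=22
Click 4 (4,4) count=0: revealed 0 new [(none)] -> total=22

Answer: 22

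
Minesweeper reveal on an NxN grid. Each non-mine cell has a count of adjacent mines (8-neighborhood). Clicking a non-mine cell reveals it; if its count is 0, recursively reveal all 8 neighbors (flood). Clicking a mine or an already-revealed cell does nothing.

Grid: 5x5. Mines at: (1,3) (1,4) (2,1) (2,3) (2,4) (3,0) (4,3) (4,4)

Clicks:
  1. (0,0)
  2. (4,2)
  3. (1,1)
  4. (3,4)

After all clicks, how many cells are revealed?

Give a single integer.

Click 1 (0,0) count=0: revealed 6 new [(0,0) (0,1) (0,2) (1,0) (1,1) (1,2)] -> total=6
Click 2 (4,2) count=1: revealed 1 new [(4,2)] -> total=7
Click 3 (1,1) count=1: revealed 0 new [(none)] -> total=7
Click 4 (3,4) count=4: revealed 1 new [(3,4)] -> total=8

Answer: 8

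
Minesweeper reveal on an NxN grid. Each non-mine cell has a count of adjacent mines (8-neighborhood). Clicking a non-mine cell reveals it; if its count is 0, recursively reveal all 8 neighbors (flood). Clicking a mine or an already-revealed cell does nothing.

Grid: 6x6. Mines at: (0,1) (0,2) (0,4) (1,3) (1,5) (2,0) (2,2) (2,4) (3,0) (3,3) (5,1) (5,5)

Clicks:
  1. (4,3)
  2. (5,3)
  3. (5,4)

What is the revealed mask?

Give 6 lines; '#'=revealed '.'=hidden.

Click 1 (4,3) count=1: revealed 1 new [(4,3)] -> total=1
Click 2 (5,3) count=0: revealed 5 new [(4,2) (4,4) (5,2) (5,3) (5,4)] -> total=6
Click 3 (5,4) count=1: revealed 0 new [(none)] -> total=6

Answer: ......
......
......
......
..###.
..###.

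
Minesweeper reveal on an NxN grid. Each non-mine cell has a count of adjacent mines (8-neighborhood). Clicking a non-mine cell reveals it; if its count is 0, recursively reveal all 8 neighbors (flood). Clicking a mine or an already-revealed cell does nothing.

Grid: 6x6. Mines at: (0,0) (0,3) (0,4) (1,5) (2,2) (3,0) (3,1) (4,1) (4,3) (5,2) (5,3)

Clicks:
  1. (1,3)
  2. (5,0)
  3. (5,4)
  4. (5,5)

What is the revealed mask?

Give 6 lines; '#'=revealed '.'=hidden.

Answer: ......
...#..
....##
....##
....##
#...##

Derivation:
Click 1 (1,3) count=3: revealed 1 new [(1,3)] -> total=1
Click 2 (5,0) count=1: revealed 1 new [(5,0)] -> total=2
Click 3 (5,4) count=2: revealed 1 new [(5,4)] -> total=3
Click 4 (5,5) count=0: revealed 7 new [(2,4) (2,5) (3,4) (3,5) (4,4) (4,5) (5,5)] -> total=10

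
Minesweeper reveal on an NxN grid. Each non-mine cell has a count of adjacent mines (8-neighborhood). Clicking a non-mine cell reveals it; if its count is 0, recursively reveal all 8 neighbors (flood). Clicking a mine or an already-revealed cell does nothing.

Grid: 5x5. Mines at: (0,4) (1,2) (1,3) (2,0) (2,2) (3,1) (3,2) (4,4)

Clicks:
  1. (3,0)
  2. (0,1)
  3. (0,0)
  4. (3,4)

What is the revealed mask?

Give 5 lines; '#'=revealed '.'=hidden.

Click 1 (3,0) count=2: revealed 1 new [(3,0)] -> total=1
Click 2 (0,1) count=1: revealed 1 new [(0,1)] -> total=2
Click 3 (0,0) count=0: revealed 3 new [(0,0) (1,0) (1,1)] -> total=5
Click 4 (3,4) count=1: revealed 1 new [(3,4)] -> total=6

Answer: ##...
##...
.....
#...#
.....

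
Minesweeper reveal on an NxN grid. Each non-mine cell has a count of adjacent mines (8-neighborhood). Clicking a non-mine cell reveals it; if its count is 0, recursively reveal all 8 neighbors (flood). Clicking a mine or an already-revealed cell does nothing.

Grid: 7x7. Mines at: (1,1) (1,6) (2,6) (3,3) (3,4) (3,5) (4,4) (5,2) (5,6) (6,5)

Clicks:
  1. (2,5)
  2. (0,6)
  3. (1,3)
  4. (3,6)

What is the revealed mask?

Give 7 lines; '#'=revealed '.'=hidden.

Answer: ..#####
..####.
..####.
......#
.......
.......
.......

Derivation:
Click 1 (2,5) count=4: revealed 1 new [(2,5)] -> total=1
Click 2 (0,6) count=1: revealed 1 new [(0,6)] -> total=2
Click 3 (1,3) count=0: revealed 11 new [(0,2) (0,3) (0,4) (0,5) (1,2) (1,3) (1,4) (1,5) (2,2) (2,3) (2,4)] -> total=13
Click 4 (3,6) count=2: revealed 1 new [(3,6)] -> total=14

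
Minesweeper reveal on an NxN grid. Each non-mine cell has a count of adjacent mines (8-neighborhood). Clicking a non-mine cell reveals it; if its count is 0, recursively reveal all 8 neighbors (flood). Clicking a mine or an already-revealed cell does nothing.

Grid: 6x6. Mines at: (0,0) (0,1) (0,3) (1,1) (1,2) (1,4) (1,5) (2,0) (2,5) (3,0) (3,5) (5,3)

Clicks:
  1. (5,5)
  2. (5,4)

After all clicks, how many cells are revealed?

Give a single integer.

Answer: 4

Derivation:
Click 1 (5,5) count=0: revealed 4 new [(4,4) (4,5) (5,4) (5,5)] -> total=4
Click 2 (5,4) count=1: revealed 0 new [(none)] -> total=4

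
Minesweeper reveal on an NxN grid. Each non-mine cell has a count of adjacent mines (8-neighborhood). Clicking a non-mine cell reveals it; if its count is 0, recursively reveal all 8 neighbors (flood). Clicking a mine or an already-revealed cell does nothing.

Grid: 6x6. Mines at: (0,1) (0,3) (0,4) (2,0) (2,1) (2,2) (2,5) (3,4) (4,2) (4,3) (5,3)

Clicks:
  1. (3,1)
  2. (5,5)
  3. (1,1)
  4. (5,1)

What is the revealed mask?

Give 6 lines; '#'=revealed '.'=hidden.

Click 1 (3,1) count=4: revealed 1 new [(3,1)] -> total=1
Click 2 (5,5) count=0: revealed 4 new [(4,4) (4,5) (5,4) (5,5)] -> total=5
Click 3 (1,1) count=4: revealed 1 new [(1,1)] -> total=6
Click 4 (5,1) count=1: revealed 1 new [(5,1)] -> total=7

Answer: ......
.#....
......
.#....
....##
.#..##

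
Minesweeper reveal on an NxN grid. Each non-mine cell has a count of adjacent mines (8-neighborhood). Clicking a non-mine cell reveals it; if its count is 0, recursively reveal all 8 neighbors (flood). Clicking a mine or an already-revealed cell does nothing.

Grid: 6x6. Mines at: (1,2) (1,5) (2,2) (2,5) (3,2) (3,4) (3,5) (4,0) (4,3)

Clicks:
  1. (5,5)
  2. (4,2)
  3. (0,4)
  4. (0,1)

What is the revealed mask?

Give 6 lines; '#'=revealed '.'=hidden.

Answer: .#..#.
......
......
......
..#.##
....##

Derivation:
Click 1 (5,5) count=0: revealed 4 new [(4,4) (4,5) (5,4) (5,5)] -> total=4
Click 2 (4,2) count=2: revealed 1 new [(4,2)] -> total=5
Click 3 (0,4) count=1: revealed 1 new [(0,4)] -> total=6
Click 4 (0,1) count=1: revealed 1 new [(0,1)] -> total=7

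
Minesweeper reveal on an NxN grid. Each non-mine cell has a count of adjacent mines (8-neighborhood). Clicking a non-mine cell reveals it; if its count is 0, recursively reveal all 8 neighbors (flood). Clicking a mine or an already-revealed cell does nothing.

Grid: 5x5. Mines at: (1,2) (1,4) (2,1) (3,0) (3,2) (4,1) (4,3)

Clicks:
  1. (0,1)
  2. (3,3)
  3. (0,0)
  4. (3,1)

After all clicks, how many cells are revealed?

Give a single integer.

Click 1 (0,1) count=1: revealed 1 new [(0,1)] -> total=1
Click 2 (3,3) count=2: revealed 1 new [(3,3)] -> total=2
Click 3 (0,0) count=0: revealed 3 new [(0,0) (1,0) (1,1)] -> total=5
Click 4 (3,1) count=4: revealed 1 new [(3,1)] -> total=6

Answer: 6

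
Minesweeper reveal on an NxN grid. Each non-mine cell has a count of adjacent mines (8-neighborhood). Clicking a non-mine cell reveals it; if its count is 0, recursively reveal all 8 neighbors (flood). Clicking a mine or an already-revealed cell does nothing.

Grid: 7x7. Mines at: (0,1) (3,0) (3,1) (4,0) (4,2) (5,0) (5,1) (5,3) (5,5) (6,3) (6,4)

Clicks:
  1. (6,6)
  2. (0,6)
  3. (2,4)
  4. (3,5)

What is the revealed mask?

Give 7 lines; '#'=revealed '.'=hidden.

Click 1 (6,6) count=1: revealed 1 new [(6,6)] -> total=1
Click 2 (0,6) count=0: revealed 24 new [(0,2) (0,3) (0,4) (0,5) (0,6) (1,2) (1,3) (1,4) (1,5) (1,6) (2,2) (2,3) (2,4) (2,5) (2,6) (3,2) (3,3) (3,4) (3,5) (3,6) (4,3) (4,4) (4,5) (4,6)] -> total=25
Click 3 (2,4) count=0: revealed 0 new [(none)] -> total=25
Click 4 (3,5) count=0: revealed 0 new [(none)] -> total=25

Answer: ..#####
..#####
..#####
..#####
...####
.......
......#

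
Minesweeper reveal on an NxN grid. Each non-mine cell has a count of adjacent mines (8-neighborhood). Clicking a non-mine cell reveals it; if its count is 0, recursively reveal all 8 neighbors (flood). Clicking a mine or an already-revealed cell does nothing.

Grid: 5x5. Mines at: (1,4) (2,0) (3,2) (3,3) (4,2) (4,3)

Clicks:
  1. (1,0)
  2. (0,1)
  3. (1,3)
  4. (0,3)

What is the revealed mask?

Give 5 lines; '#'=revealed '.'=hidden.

Answer: ####.
####.
.###.
.....
.....

Derivation:
Click 1 (1,0) count=1: revealed 1 new [(1,0)] -> total=1
Click 2 (0,1) count=0: revealed 10 new [(0,0) (0,1) (0,2) (0,3) (1,1) (1,2) (1,3) (2,1) (2,2) (2,3)] -> total=11
Click 3 (1,3) count=1: revealed 0 new [(none)] -> total=11
Click 4 (0,3) count=1: revealed 0 new [(none)] -> total=11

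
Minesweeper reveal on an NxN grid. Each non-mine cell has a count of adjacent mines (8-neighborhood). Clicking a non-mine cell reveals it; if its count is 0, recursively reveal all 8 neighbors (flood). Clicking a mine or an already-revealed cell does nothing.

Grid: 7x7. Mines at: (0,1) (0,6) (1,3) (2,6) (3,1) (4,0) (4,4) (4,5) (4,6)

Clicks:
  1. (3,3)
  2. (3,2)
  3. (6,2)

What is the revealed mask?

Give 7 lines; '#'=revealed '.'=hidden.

Answer: .......
.......
.......
..##...
.###...
#######
#######

Derivation:
Click 1 (3,3) count=1: revealed 1 new [(3,3)] -> total=1
Click 2 (3,2) count=1: revealed 1 new [(3,2)] -> total=2
Click 3 (6,2) count=0: revealed 17 new [(4,1) (4,2) (4,3) (5,0) (5,1) (5,2) (5,3) (5,4) (5,5) (5,6) (6,0) (6,1) (6,2) (6,3) (6,4) (6,5) (6,6)] -> total=19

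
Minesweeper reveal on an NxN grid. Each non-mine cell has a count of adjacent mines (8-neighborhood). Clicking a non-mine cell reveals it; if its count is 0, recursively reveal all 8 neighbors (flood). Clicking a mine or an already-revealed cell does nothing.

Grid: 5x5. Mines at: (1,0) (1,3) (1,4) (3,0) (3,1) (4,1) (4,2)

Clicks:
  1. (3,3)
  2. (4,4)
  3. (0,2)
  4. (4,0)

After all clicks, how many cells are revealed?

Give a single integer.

Answer: 8

Derivation:
Click 1 (3,3) count=1: revealed 1 new [(3,3)] -> total=1
Click 2 (4,4) count=0: revealed 5 new [(2,3) (2,4) (3,4) (4,3) (4,4)] -> total=6
Click 3 (0,2) count=1: revealed 1 new [(0,2)] -> total=7
Click 4 (4,0) count=3: revealed 1 new [(4,0)] -> total=8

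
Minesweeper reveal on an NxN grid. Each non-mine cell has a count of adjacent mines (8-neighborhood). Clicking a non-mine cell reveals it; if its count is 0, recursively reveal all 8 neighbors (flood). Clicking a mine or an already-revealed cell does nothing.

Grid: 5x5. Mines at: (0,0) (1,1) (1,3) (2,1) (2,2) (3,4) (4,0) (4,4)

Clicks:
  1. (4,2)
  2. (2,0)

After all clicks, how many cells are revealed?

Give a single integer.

Click 1 (4,2) count=0: revealed 6 new [(3,1) (3,2) (3,3) (4,1) (4,2) (4,3)] -> total=6
Click 2 (2,0) count=2: revealed 1 new [(2,0)] -> total=7

Answer: 7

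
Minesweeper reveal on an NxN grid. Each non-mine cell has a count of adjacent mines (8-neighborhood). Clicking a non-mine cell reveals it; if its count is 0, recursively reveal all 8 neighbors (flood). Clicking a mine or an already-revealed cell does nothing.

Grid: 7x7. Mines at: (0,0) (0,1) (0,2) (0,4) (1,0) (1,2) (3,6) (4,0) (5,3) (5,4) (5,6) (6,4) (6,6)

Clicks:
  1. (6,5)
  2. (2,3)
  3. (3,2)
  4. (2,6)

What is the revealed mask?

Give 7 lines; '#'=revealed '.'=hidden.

Click 1 (6,5) count=4: revealed 1 new [(6,5)] -> total=1
Click 2 (2,3) count=1: revealed 1 new [(2,3)] -> total=2
Click 3 (3,2) count=0: revealed 17 new [(1,3) (1,4) (1,5) (2,1) (2,2) (2,4) (2,5) (3,1) (3,2) (3,3) (3,4) (3,5) (4,1) (4,2) (4,3) (4,4) (4,5)] -> total=19
Click 4 (2,6) count=1: revealed 1 new [(2,6)] -> total=20

Answer: .......
...###.
.######
.#####.
.#####.
.......
.....#.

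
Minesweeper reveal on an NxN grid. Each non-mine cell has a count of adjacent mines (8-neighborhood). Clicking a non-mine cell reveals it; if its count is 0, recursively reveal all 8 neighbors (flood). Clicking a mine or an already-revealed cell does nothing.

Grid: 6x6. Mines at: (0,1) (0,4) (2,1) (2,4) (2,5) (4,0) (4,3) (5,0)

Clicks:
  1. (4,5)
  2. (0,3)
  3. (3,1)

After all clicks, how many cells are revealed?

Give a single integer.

Answer: 8

Derivation:
Click 1 (4,5) count=0: revealed 6 new [(3,4) (3,5) (4,4) (4,5) (5,4) (5,5)] -> total=6
Click 2 (0,3) count=1: revealed 1 new [(0,3)] -> total=7
Click 3 (3,1) count=2: revealed 1 new [(3,1)] -> total=8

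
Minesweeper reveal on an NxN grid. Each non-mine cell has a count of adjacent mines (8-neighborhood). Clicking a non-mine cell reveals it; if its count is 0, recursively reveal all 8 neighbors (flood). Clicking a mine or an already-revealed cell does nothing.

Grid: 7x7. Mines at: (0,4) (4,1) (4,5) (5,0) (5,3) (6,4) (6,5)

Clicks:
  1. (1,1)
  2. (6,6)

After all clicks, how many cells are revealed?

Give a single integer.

Click 1 (1,1) count=0: revealed 30 new [(0,0) (0,1) (0,2) (0,3) (0,5) (0,6) (1,0) (1,1) (1,2) (1,3) (1,4) (1,5) (1,6) (2,0) (2,1) (2,2) (2,3) (2,4) (2,5) (2,6) (3,0) (3,1) (3,2) (3,3) (3,4) (3,5) (3,6) (4,2) (4,3) (4,4)] -> total=30
Click 2 (6,6) count=1: revealed 1 new [(6,6)] -> total=31

Answer: 31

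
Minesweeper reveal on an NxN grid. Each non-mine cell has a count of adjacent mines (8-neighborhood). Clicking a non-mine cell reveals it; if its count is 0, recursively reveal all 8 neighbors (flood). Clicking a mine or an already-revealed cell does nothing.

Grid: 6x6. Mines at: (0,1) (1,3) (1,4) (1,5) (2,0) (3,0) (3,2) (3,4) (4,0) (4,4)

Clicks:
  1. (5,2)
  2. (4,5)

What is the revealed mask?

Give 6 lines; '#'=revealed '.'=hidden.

Answer: ......
......
......
......
.###.#
.###..

Derivation:
Click 1 (5,2) count=0: revealed 6 new [(4,1) (4,2) (4,3) (5,1) (5,2) (5,3)] -> total=6
Click 2 (4,5) count=2: revealed 1 new [(4,5)] -> total=7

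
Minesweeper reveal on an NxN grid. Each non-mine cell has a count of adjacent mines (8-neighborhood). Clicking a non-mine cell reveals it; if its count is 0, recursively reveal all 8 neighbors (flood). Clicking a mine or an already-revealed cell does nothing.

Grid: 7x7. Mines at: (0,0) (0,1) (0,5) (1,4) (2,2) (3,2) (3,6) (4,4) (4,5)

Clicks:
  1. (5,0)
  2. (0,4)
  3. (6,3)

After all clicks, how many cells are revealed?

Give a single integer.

Answer: 25

Derivation:
Click 1 (5,0) count=0: revealed 24 new [(1,0) (1,1) (2,0) (2,1) (3,0) (3,1) (4,0) (4,1) (4,2) (4,3) (5,0) (5,1) (5,2) (5,3) (5,4) (5,5) (5,6) (6,0) (6,1) (6,2) (6,3) (6,4) (6,5) (6,6)] -> total=24
Click 2 (0,4) count=2: revealed 1 new [(0,4)] -> total=25
Click 3 (6,3) count=0: revealed 0 new [(none)] -> total=25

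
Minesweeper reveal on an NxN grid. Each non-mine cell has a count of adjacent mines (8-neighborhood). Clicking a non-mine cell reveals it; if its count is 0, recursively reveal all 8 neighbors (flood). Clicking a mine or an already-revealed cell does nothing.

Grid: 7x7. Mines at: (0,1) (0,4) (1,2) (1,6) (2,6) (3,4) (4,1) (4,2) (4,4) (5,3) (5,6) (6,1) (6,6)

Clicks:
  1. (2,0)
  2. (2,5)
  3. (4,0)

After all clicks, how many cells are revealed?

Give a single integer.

Answer: 8

Derivation:
Click 1 (2,0) count=0: revealed 6 new [(1,0) (1,1) (2,0) (2,1) (3,0) (3,1)] -> total=6
Click 2 (2,5) count=3: revealed 1 new [(2,5)] -> total=7
Click 3 (4,0) count=1: revealed 1 new [(4,0)] -> total=8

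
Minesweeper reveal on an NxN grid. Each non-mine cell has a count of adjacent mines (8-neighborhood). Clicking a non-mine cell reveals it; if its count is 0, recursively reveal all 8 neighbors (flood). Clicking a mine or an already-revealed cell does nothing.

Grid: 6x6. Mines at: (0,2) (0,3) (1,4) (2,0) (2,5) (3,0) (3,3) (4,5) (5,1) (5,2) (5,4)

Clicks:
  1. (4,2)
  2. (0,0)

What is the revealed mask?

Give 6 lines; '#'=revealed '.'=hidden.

Answer: ##....
##....
......
......
..#...
......

Derivation:
Click 1 (4,2) count=3: revealed 1 new [(4,2)] -> total=1
Click 2 (0,0) count=0: revealed 4 new [(0,0) (0,1) (1,0) (1,1)] -> total=5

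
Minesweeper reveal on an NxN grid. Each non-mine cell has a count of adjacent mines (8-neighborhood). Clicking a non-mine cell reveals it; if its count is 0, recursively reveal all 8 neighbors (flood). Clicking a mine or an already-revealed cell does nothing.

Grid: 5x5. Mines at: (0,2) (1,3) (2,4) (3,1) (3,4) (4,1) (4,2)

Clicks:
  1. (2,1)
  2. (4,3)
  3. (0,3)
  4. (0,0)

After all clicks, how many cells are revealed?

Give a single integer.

Answer: 8

Derivation:
Click 1 (2,1) count=1: revealed 1 new [(2,1)] -> total=1
Click 2 (4,3) count=2: revealed 1 new [(4,3)] -> total=2
Click 3 (0,3) count=2: revealed 1 new [(0,3)] -> total=3
Click 4 (0,0) count=0: revealed 5 new [(0,0) (0,1) (1,0) (1,1) (2,0)] -> total=8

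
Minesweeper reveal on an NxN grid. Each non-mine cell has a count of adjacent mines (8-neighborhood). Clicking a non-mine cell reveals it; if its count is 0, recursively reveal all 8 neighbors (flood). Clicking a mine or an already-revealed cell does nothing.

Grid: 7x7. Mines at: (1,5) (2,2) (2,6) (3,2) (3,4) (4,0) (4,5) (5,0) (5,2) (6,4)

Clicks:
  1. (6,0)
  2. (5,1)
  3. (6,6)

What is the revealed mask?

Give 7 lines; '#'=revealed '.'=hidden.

Answer: .......
.......
.......
.......
.......
.#...##
#....##

Derivation:
Click 1 (6,0) count=1: revealed 1 new [(6,0)] -> total=1
Click 2 (5,1) count=3: revealed 1 new [(5,1)] -> total=2
Click 3 (6,6) count=0: revealed 4 new [(5,5) (5,6) (6,5) (6,6)] -> total=6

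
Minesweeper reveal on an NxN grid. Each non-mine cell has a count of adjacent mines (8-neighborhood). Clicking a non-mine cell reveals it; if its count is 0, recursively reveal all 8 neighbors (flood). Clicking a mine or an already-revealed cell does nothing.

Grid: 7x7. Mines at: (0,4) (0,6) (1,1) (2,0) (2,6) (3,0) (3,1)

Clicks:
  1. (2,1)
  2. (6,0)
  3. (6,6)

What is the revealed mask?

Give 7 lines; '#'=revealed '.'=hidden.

Answer: .......
..####.
.#####.
..#####
#######
#######
#######

Derivation:
Click 1 (2,1) count=4: revealed 1 new [(2,1)] -> total=1
Click 2 (6,0) count=0: revealed 34 new [(1,2) (1,3) (1,4) (1,5) (2,2) (2,3) (2,4) (2,5) (3,2) (3,3) (3,4) (3,5) (3,6) (4,0) (4,1) (4,2) (4,3) (4,4) (4,5) (4,6) (5,0) (5,1) (5,2) (5,3) (5,4) (5,5) (5,6) (6,0) (6,1) (6,2) (6,3) (6,4) (6,5) (6,6)] -> total=35
Click 3 (6,6) count=0: revealed 0 new [(none)] -> total=35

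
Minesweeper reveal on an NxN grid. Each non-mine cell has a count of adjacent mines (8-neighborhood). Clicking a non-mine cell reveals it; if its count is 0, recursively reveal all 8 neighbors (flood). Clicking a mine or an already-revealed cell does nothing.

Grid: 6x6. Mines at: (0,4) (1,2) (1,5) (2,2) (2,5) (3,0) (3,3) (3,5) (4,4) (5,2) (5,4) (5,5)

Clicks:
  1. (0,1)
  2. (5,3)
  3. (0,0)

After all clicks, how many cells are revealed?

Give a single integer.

Answer: 7

Derivation:
Click 1 (0,1) count=1: revealed 1 new [(0,1)] -> total=1
Click 2 (5,3) count=3: revealed 1 new [(5,3)] -> total=2
Click 3 (0,0) count=0: revealed 5 new [(0,0) (1,0) (1,1) (2,0) (2,1)] -> total=7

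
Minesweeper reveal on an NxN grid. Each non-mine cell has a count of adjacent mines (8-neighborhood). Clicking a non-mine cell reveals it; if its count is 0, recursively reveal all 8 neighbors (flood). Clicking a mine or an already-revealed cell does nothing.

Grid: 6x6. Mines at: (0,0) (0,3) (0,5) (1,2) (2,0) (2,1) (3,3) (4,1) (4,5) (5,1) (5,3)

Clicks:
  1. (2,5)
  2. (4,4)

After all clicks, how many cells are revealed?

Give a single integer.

Answer: 7

Derivation:
Click 1 (2,5) count=0: revealed 6 new [(1,4) (1,5) (2,4) (2,5) (3,4) (3,5)] -> total=6
Click 2 (4,4) count=3: revealed 1 new [(4,4)] -> total=7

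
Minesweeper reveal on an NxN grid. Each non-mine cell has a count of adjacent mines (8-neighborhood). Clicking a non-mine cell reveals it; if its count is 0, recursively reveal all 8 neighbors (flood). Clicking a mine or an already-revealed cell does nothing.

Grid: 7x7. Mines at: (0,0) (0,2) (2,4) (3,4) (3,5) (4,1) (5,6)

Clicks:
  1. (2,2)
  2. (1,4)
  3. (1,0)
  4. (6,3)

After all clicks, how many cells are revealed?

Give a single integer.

Answer: 29

Derivation:
Click 1 (2,2) count=0: revealed 12 new [(1,0) (1,1) (1,2) (1,3) (2,0) (2,1) (2,2) (2,3) (3,0) (3,1) (3,2) (3,3)] -> total=12
Click 2 (1,4) count=1: revealed 1 new [(1,4)] -> total=13
Click 3 (1,0) count=1: revealed 0 new [(none)] -> total=13
Click 4 (6,3) count=0: revealed 16 new [(4,2) (4,3) (4,4) (4,5) (5,0) (5,1) (5,2) (5,3) (5,4) (5,5) (6,0) (6,1) (6,2) (6,3) (6,4) (6,5)] -> total=29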